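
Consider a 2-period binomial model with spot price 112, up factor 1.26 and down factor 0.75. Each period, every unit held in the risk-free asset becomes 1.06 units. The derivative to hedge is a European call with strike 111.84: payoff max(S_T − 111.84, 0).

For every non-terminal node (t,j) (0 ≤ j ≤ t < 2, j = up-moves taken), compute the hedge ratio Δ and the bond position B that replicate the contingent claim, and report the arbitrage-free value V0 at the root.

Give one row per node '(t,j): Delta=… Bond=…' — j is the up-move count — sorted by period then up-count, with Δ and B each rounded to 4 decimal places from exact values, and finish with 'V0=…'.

Since d<R<u, set p* = (R−d)/(u−d) = 0.6078; price each node as the discounted p*-expectation of its children.
Payoff layer (t=2): V(2,0)=0.0000, V(2,1)=0.0000, V(2,2)=65.9712
Node (1,0) S=84.0000: V=(p*·0.0000+(1−p*)·0.0000)/1.06=0.0000; Δ=(0.0000−0.0000)/(105.8400−63.0000)=0.0000; B=V−Δ·S=0.0000
Node (1,1) S=141.1200: V=(p*·65.9712+(1−p*)·0.0000)/1.06=37.8303; Δ=(65.9712−0.0000)/(177.8112−105.8400)=0.9166; B=V−Δ·S=-91.5250
Node (0,0) S=112.0000: V=(p*·37.8303+(1−p*)·0.0000)/1.06=21.6933; Δ=(37.8303−0.0000)/(141.1200−84.0000)=0.6623; B=V−Δ·S=-52.4838
Each (Δ,B) replicates both successor values, so the strategy is self-financing and V0 is arbitrage-free.

(0,0): Delta=0.6623 Bond=-52.4838
(1,0): Delta=0.0000 Bond=0.0000
(1,1): Delta=0.9166 Bond=-91.5250
V0=21.6933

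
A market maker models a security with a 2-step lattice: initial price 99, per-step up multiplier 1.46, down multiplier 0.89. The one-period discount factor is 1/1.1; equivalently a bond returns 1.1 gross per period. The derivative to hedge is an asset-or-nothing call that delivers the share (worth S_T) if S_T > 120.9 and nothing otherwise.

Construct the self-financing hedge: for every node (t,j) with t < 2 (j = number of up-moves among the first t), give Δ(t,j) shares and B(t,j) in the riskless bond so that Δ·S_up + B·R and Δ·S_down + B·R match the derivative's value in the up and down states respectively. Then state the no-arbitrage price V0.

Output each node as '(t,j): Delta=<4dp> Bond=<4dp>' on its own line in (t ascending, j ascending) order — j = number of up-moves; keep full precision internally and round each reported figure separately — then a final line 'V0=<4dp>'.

(0,0): Delta=1.7979 Bond=-104.8420
(1,0): Delta=2.5614 Bond=-182.5999
(1,1): Delta=1.0000 Bond=0.0000
V0=73.1485

The replicating-portfolio and risk-neutral prices coincide; use p* = (1.1−0.89)/(1.46−0.89) = 0.3684 for the latter.
At expiry t=2: V(2,0)=0.0000, V(2,1)=128.6406, V(2,2)=211.0284
Node (1,0) S=88.1100: V=(p*·128.6406+(1−p*)·0.0000)/1.1=43.0854; Δ=(128.6406−0.0000)/(128.6406−78.4179)=2.5614; B=V−Δ·S=-182.5999
Node (1,1) S=144.5400: V=(p*·211.0284+(1−p*)·128.6406)/1.1=144.5400; Δ=(211.0284−128.6406)/(211.0284−128.6406)=1.0000; B=V−Δ·S=0.0000
Node (0,0) S=99.0000: V=(p*·144.5400+(1−p*)·43.0854)/1.1=73.1485; Δ=(144.5400−43.0854)/(144.5400−88.1100)=1.7979; B=V−Δ·S=-104.8420
Check: Δ(0,0)·S0 + B(0,0) = 73.1485 = V0.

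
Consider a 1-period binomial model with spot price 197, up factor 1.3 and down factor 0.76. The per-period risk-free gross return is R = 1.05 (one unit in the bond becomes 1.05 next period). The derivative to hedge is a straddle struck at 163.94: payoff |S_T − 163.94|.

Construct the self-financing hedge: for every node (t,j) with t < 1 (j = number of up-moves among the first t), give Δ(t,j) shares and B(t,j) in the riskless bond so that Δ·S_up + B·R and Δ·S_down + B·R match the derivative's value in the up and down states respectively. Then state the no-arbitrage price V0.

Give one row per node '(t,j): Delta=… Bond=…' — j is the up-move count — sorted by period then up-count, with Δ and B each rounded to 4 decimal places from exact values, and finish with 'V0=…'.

(0,0): Delta=0.7327 Bond=-90.9270
V0=53.4063

Under the risk-neutral measure, an up-move has probability p* = (R−d)/(u−d) = 0.5370 and values discount at R = 1.05.
At expiry t=1: V(1,0)=14.2200, V(1,1)=92.1600
(0,0): S=197.0000. Δ = (V_up−V_dn)/(S_up−S_dn) = (92.1600−14.2200)/(256.1000−149.7200) = 0.7327. V = [p*·92.1600 + (1−p*)·14.2200]/1.05 = 53.4063. B = V − Δ·S = -90.9270.
Self-financing check: at every node Δ·S+B equals the discounted successor values.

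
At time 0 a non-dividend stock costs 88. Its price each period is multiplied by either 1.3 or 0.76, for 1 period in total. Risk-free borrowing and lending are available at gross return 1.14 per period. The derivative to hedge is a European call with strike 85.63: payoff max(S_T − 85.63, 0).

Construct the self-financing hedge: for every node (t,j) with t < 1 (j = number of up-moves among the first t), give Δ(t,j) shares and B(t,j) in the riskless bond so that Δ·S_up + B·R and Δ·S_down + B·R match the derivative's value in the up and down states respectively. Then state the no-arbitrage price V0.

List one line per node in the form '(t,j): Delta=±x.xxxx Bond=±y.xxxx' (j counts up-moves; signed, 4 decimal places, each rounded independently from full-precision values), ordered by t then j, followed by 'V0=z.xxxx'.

(0,0): Delta=0.6054 Bond=-35.5185
V0=17.7593

Since d<R<u, set p* = (R−d)/(u−d) = 0.7037; price each node as the discounted p*-expectation of its children.
At expiry t=1: V(1,0)=0.0000, V(1,1)=28.7700
  t=0,j=0: stock 88.0000 → up 114.4000 (V=28.7700), down 66.8800 (V=0.0000). Price 17.7593; hedge Δ=0.6054, bond B=-35.5185.
Check: Δ(0,0)·S0 + B(0,0) = 17.7593 = V0.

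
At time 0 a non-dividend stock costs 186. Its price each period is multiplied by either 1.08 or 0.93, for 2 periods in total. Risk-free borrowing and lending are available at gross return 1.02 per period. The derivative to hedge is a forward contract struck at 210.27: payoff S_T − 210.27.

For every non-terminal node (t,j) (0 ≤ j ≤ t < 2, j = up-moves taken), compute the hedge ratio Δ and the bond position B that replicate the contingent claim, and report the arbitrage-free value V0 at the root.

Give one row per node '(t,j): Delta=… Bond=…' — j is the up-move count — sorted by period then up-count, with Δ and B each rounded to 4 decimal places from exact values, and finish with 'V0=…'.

(0,0): Delta=1.0000 Bond=-202.1050
(1,0): Delta=1.0000 Bond=-206.1471
(1,1): Delta=1.0000 Bond=-206.1471
V0=-16.1050

Since d<R<u, set p* = (R−d)/(u−d) = 0.6000; price each node as the discounted p*-expectation of its children.
Terminal values V(2,·): V(2,0)=-49.3986, V(2,1)=-23.4516, V(2,2)=6.6804
Node (1,0) S=172.9800: V=(p*·-23.4516+(1−p*)·-49.3986)/1.02=-33.1671; Δ=(-23.4516−-49.3986)/(186.8184−160.8714)=1.0000; B=V−Δ·S=-206.1471
Node (1,1) S=200.8800: V=(p*·6.6804+(1−p*)·-23.4516)/1.02=-5.2671; Δ=(6.6804−-23.4516)/(216.9504−186.8184)=1.0000; B=V−Δ·S=-206.1471
Node (0,0) S=186.0000: V=(p*·-5.2671+(1−p*)·-33.1671)/1.02=-16.1050; Δ=(-5.2671−-33.1671)/(200.8800−172.9800)=1.0000; B=V−Δ·S=-202.1050
Each (Δ,B) replicates both successor values, so the strategy is self-financing and V0 is arbitrage-free.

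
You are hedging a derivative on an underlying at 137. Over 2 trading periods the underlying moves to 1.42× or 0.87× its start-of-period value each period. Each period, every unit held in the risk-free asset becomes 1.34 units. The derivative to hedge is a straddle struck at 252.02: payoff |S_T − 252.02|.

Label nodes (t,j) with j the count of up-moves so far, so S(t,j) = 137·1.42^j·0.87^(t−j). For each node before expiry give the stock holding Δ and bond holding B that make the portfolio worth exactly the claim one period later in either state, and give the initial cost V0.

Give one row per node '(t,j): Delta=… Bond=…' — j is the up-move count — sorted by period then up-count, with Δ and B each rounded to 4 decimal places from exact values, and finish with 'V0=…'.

Since d<R<u, set p* = (R−d)/(u−d) = 0.8545; price each node as the discounted p*-expectation of its children.
Terminal payoffs: V(2,0)=148.3247, V(2,1)=82.7702, V(2,2)=24.2268
(1,0): S=119.1900. Δ = (V_up−V_dn)/(S_up−S_dn) = (82.7702−148.3247)/(169.2498−103.6953) = -1.0000. V = [p*·82.7702 + (1−p*)·148.3247]/1.34 = 68.8846. B = V − Δ·S = 188.0746.
(1,1): S=194.5400. Δ = (V_up−V_dn)/(S_up−S_dn) = (24.2268−82.7702)/(276.2468−169.2498) = -0.5471. V = [p*·24.2268 + (1−p*)·82.7702]/1.34 = 24.4345. B = V − Δ·S = 130.8770.
(0,0): S=137.0000. Δ = (V_up−V_dn)/(S_up−S_dn) = (24.4345−68.8846)/(194.5400−119.1900) = -0.5899. V = [p*·24.4345 + (1−p*)·68.8846]/1.34 = 23.0597. B = V − Δ·S = 103.8781.
Check: Δ(0,0)·S0 + B(0,0) = 23.0597 = V0.

(0,0): Delta=-0.5899 Bond=103.8781
(1,0): Delta=-1.0000 Bond=188.0746
(1,1): Delta=-0.5471 Bond=130.8770
V0=23.0597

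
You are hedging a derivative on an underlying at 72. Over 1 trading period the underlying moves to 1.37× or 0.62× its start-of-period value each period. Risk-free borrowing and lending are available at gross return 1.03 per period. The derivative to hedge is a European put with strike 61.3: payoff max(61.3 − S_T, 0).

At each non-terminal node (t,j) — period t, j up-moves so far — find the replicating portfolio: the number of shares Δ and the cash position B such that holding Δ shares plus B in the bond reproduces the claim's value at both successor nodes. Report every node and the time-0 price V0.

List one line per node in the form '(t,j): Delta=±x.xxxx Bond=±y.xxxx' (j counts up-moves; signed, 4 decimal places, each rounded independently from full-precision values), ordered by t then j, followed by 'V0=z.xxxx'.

No-arbitrage ⇒ martingale measure with p* = (R−d)/(u−d) = 0.5467.
At expiry t=1: V(1,0)=16.6600, V(1,1)=0.0000
  t=0,j=0: stock 72.0000 → up 98.6400 (V=0.0000), down 44.6400 (V=16.6600). Price 7.3326; hedge Δ=-0.3085, bond B=29.5459.
Self-financing check: at every node Δ·S+B equals the discounted successor values.

(0,0): Delta=-0.3085 Bond=29.5459
V0=7.3326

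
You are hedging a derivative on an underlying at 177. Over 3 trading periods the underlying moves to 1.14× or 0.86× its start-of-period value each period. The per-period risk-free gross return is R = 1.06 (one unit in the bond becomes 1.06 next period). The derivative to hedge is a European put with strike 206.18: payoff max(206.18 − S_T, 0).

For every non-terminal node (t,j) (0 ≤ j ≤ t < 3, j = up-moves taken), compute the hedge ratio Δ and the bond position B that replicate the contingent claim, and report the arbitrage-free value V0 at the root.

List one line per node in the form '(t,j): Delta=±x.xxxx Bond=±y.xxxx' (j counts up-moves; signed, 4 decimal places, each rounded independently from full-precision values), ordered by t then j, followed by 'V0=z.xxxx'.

No-arbitrage ⇒ martingale measure with p* = (R−d)/(u−d) = 0.7143.
Terminal values V(3,·): V(3,0)=93.5981, V(3,1)=56.9435, V(3,2)=8.3549, V(3,3)=0.0000
  t=2,j=0: stock 130.9092 → up 149.2365 (V=56.9435), down 112.5819 (V=93.5981). Price 63.6002; hedge Δ=-1.0000, bond B=194.5094.
  t=2,j=1: stock 173.5308 → up 197.8251 (V=8.3549), down 149.2365 (V=56.9435). Price 20.9786; hedge Δ=-1.0000, bond B=194.5094.
  t=2,j=2: stock 230.0292 → up 262.2333 (V=0.0000), down 197.8251 (V=8.3549). Price 2.2520; hedge Δ=-0.1297, bond B=32.0909.
  t=1,j=0: stock 152.2200 → up 173.5308 (V=20.9786), down 130.9092 (V=63.6002). Price 31.2795; hedge Δ=-1.0000, bond B=183.4995.
  t=1,j=1: stock 201.7800 → up 230.0292 (V=2.2520), down 173.5308 (V=20.9786). Price 7.1721; hedge Δ=-0.3315, bond B=74.0530.
  t=0,j=0: stock 177.0000 → up 201.7800 (V=7.1721), down 152.2200 (V=31.2795). Price 13.2641; hedge Δ=-0.4864, bond B=99.3617.
Self-financing check: at every node Δ·S+B equals the discounted successor values.

(0,0): Delta=-0.4864 Bond=99.3617
(1,0): Delta=-1.0000 Bond=183.4995
(1,1): Delta=-0.3315 Bond=74.0530
(2,0): Delta=-1.0000 Bond=194.5094
(2,1): Delta=-1.0000 Bond=194.5094
(2,2): Delta=-0.1297 Bond=32.0909
V0=13.2641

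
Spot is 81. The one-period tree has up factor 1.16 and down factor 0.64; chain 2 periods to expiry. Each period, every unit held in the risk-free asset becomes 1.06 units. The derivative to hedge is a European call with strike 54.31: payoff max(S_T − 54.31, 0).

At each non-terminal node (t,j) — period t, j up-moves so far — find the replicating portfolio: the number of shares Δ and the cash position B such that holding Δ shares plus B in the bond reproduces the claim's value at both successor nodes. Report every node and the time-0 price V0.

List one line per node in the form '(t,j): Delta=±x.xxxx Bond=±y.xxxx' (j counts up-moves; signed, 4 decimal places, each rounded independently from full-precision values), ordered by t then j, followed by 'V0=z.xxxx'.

(0,0): Delta=0.9090 Bond=-40.2673
(1,0): Delta=0.2161 Bond=-6.7627
(1,1): Delta=1.0000 Bond=-51.2358
V0=33.3598

The replicating-portfolio and risk-neutral prices coincide; use p* = (1.06−0.64)/(1.16−0.64) = 0.8077 for the latter.
At expiry t=2: V(2,0)=0.0000, V(2,1)=5.8244, V(2,2)=54.6836
  t=1,j=0: stock 51.8400 → up 60.1344 (V=5.8244), down 33.1776 (V=0.0000). Price 4.4380; hedge Δ=0.2161, bond B=-6.7627.
  t=1,j=1: stock 93.9600 → up 108.9936 (V=54.6836), down 60.1344 (V=5.8244). Price 42.7242; hedge Δ=1.0000, bond B=-51.2358.
  t=0,j=0: stock 81.0000 → up 93.9600 (V=42.7242), down 51.8400 (V=4.4380). Price 33.3598; hedge Δ=0.9090, bond B=-40.2673.
Each (Δ,B) replicates both successor values, so the strategy is self-financing and V0 is arbitrage-free.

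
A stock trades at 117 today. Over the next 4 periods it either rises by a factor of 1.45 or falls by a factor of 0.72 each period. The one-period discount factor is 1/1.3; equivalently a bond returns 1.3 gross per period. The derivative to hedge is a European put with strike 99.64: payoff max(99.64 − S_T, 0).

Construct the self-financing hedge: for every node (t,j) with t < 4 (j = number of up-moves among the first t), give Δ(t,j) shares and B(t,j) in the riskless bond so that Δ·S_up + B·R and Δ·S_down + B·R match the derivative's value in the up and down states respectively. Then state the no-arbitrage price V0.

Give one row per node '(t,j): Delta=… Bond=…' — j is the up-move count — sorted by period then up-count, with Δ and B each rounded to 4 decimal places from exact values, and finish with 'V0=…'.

(0,0): Delta=-0.0210 Bond=2.8446
(1,0): Delta=-0.1271 Bond=12.6361
(1,1): Delta=-0.0073 Bond=1.3864
(2,0): Delta=-0.6151 Bond=46.0297
(2,1): Delta=-0.0644 Bond=8.7711
(2,2): Delta=0.0000 Bond=0.0000
(3,0): Delta=-1.0000 Bond=76.6462
(3,1): Delta=-0.5657 Bond=55.4919
(3,2): Delta=0.0000 Bond=0.0000
(3,3): Delta=0.0000 Bond=0.0000
V0=0.3932

Since d<R<u, set p* = (R−d)/(u−d) = 0.7945; price each node as the discounted p*-expectation of its children.
Terminal values V(4,·): V(4,0)=68.1976, V(4,1)=36.3185, V(4,2)=0.0000, V(4,3)=0.0000, V(4,4)=0.0000
  t=3,j=0: stock 43.6700 → up 63.3215 (V=36.3185), down 31.4424 (V=68.1976). Price 32.9761; hedge Δ=-1.0000, bond B=76.6462.
  t=3,j=1: stock 87.9466 → up 127.5225 (V=0.0000), down 63.3215 (V=36.3185). Price 5.7405; hedge Δ=-0.5657, bond B=55.4919.
  t=3,j=2: stock 177.1146 → up 256.8162 (V=0.0000), down 127.5225 (V=0.0000). Price 0.0000; hedge Δ=0.0000, bond B=0.0000.
  t=3,j=3: stock 356.6891 → up 517.1992 (V=0.0000), down 256.8162 (V=0.0000). Price 0.0000; hedge Δ=0.0000, bond B=0.0000.
  t=2,j=0: stock 60.6528 → up 87.9466 (V=5.7405), down 43.6700 (V=32.9761). Price 8.7207; hedge Δ=-0.6151, bond B=46.0297.
  t=2,j=1: stock 122.1480 → up 177.1146 (V=0.0000), down 87.9466 (V=5.7405). Price 0.9074; hedge Δ=-0.0644, bond B=8.7711.
  t=2,j=2: stock 245.9925 → up 356.6891 (V=0.0000), down 177.1146 (V=0.0000). Price 0.0000; hedge Δ=0.0000, bond B=0.0000.
  t=1,j=0: stock 84.2400 → up 122.1480 (V=0.9074), down 60.6528 (V=8.7207). Price 1.9330; hedge Δ=-0.1271, bond B=12.6361.
  t=1,j=1: stock 169.6500 → up 245.9925 (V=0.0000), down 122.1480 (V=0.9074). Price 0.1434; hedge Δ=-0.0073, bond B=1.3864.
  t=0,j=0: stock 117.0000 → up 169.6500 (V=0.1434), down 84.2400 (V=1.9330). Price 0.3932; hedge Δ=-0.0210, bond B=2.8446.
Self-financing check: at every node Δ·S+B equals the discounted successor values.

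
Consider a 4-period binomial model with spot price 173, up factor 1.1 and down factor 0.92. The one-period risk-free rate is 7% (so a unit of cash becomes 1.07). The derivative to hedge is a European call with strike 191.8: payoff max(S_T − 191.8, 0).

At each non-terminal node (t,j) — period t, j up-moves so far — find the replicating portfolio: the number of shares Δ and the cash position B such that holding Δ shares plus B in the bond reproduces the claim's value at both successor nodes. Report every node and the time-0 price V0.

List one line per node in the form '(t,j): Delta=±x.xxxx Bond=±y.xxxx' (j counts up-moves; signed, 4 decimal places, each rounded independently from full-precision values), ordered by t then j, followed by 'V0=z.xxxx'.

(0,0): Delta=0.8112 Bond=-111.8127
(1,0): Delta=0.4243 Bond=-58.0686
(1,1): Delta=0.8759 Bond=-131.9538
(2,0): Delta=0.0000 Bond=0.0000
(2,1): Delta=0.4953 Bond=-74.5601
(2,2): Delta=0.9395 Bond=-154.5167
(3,0): Delta=0.0000 Bond=0.0000
(3,1): Delta=0.0000 Bond=0.0000
(3,2): Delta=0.5782 Bond=-95.7352
(3,3): Delta=1.0000 Bond=-179.2523
V0=28.5213

Under the risk-neutral measure, an up-move has probability p* = (R−d)/(u−d) = 0.8333 and values discount at R = 1.07.
Terminal payoffs: V(4,0)=0.0000, V(4,1)=0.0000, V(4,2)=0.0000, V(4,3)=20.0420, V(4,4)=61.4893
(3,0): S=134.7130. Δ = (V_up−V_dn)/(S_up−S_dn) = (0.0000−0.0000)/(148.1843−123.9360) = 0.0000. V = [p*·0.0000 + (1−p*)·0.0000]/1.07 = 0.0000. B = V − Δ·S = 0.0000.
(3,1): S=161.0699. Δ = (V_up−V_dn)/(S_up−S_dn) = (0.0000−0.0000)/(177.1769−148.1843) = 0.0000. V = [p*·0.0000 + (1−p*)·0.0000]/1.07 = 0.0000. B = V − Δ·S = 0.0000.
(3,2): S=192.5836. Δ = (V_up−V_dn)/(S_up−S_dn) = (20.0420−0.0000)/(211.8420−177.1769) = 0.5782. V = [p*·20.0420 + (1−p*)·0.0000]/1.07 = 15.6090. B = V − Δ·S = -95.7352.
(3,3): S=230.2630. Δ = (V_up−V_dn)/(S_up−S_dn) = (61.4893−20.0420)/(253.2893−211.8420) = 1.0000. V = [p*·61.4893 + (1−p*)·20.0420]/1.07 = 51.0107. B = V − Δ·S = -179.2523.
(2,0): S=146.4272. Δ = (V_up−V_dn)/(S_up−S_dn) = (0.0000−0.0000)/(161.0699−134.7130) = 0.0000. V = [p*·0.0000 + (1−p*)·0.0000]/1.07 = 0.0000. B = V − Δ·S = 0.0000.
(2,1): S=175.0760. Δ = (V_up−V_dn)/(S_up−S_dn) = (15.6090−0.0000)/(192.5836−161.0699) = 0.4953. V = [p*·15.6090 + (1−p*)·0.0000]/1.07 = 12.1565. B = V − Δ·S = -74.5601.
(2,2): S=209.3300. Δ = (V_up−V_dn)/(S_up−S_dn) = (51.0107−15.6090)/(230.2630−192.5836) = 0.9395. V = [p*·51.0107 + (1−p*)·15.6090]/1.07 = 42.1592. B = V − Δ·S = -154.5167.
(1,0): S=159.1600. Δ = (V_up−V_dn)/(S_up−S_dn) = (12.1565−0.0000)/(175.0760−146.4272) = 0.4243. V = [p*·12.1565 + (1−p*)·0.0000]/1.07 = 9.4677. B = V − Δ·S = -58.0686.
(1,1): S=190.3000. Δ = (V_up−V_dn)/(S_up−S_dn) = (42.1592−12.1565)/(209.3300−175.0760) = 0.8759. V = [p*·42.1592 + (1−p*)·12.1565]/1.07 = 34.7278. B = V − Δ·S = -131.9538.
(0,0): S=173.0000. Δ = (V_up−V_dn)/(S_up−S_dn) = (34.7278−9.4677)/(190.3000−159.1600) = 0.8112. V = [p*·34.7278 + (1−p*)·9.4677]/1.07 = 28.5213. B = V − Δ·S = -111.8127.
Check: Δ(0,0)·S0 + B(0,0) = 28.5213 = V0.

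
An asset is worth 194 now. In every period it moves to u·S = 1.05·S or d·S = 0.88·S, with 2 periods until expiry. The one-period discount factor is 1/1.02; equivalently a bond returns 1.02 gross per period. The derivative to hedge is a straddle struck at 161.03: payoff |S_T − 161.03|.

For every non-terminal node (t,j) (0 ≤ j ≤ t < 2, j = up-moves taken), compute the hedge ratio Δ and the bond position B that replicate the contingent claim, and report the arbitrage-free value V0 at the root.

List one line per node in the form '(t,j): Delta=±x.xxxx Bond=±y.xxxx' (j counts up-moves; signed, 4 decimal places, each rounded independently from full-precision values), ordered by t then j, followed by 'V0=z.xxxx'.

(0,0): Delta=0.8867 Bond=-132.1555
(1,0): Delta=0.2560 Bond=-27.1203
(1,1): Delta=1.0000 Bond=-157.8725
V0=39.8693

Under the risk-neutral measure, an up-move has probability p* = (R−d)/(u−d) = 0.8235 and values discount at R = 1.02.
Terminal payoffs: V(2,0)=10.7964, V(2,1)=18.2260, V(2,2)=52.8550
Node (1,0) S=170.7200: V=(p*·18.2260+(1−p*)·10.7964)/1.02=16.5832; Δ=(18.2260−10.7964)/(179.2560−150.2336)=0.2560; B=V−Δ·S=-27.1203
Node (1,1) S=203.7000: V=(p*·52.8550+(1−p*)·18.2260)/1.02=45.8275; Δ=(52.8550−18.2260)/(213.8850−179.2560)=1.0000; B=V−Δ·S=-157.8725
Node (0,0) S=194.0000: V=(p*·45.8275+(1−p*)·16.5832)/1.02=39.8693; Δ=(45.8275−16.5832)/(203.7000−170.7200)=0.8867; B=V−Δ·S=-132.1555
The time-0 hedge costs 39.8693, which is the no-arbitrage price.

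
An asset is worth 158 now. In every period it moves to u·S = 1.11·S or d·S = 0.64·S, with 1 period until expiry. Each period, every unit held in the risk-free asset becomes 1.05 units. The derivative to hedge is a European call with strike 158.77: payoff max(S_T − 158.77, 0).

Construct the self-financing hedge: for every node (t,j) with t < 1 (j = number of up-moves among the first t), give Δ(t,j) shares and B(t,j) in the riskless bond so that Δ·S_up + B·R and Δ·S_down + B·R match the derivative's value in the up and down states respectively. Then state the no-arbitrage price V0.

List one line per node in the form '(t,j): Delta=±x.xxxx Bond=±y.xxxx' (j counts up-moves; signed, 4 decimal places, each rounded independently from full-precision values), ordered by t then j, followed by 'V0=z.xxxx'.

Since d<R<u, set p* = (R−d)/(u−d) = 0.8723; price each node as the discounted p*-expectation of its children.
Terminal payoffs: V(1,0)=0.0000, V(1,1)=16.6100
Node (0,0) S=158.0000: V=(p*·16.6100+(1−p*)·0.0000)/1.05=13.7996; Δ=(16.6100−0.0000)/(175.3800−101.1200)=0.2237; B=V−Δ·S=-21.5408
Check: Δ(0,0)·S0 + B(0,0) = 13.7996 = V0.

(0,0): Delta=0.2237 Bond=-21.5408
V0=13.7996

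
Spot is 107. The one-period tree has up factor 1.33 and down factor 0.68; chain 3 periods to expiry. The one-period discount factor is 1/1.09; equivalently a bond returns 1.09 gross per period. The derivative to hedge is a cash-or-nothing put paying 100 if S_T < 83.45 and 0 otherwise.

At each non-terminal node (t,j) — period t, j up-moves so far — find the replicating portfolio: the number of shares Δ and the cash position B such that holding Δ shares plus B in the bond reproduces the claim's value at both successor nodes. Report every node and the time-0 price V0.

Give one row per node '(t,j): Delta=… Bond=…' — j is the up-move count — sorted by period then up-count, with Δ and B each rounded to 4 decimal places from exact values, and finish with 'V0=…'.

(0,0): Delta=-0.5637 Bond=84.1238
(1,0): Delta=-1.2236 Bond=139.7089
(1,1): Delta=-0.3662 Bond=63.5892
(2,0): Delta=0.0000 Bond=91.7431
(2,1): Delta=-1.5898 Bond=187.7205
(2,2): Delta=0.0000 Bond=0.0000
V0=23.8079

No-arbitrage ⇒ martingale measure with p* = (R−d)/(u−d) = 0.6308.
At expiry t=3: V(3,0)=100.0000, V(3,1)=100.0000, V(3,2)=0.0000, V(3,3)=0.0000
(2,0): S=49.4768. Δ = (V_up−V_dn)/(S_up−S_dn) = (100.0000−100.0000)/(65.8041−33.6442) = 0.0000. V = [p*·100.0000 + (1−p*)·100.0000]/1.09 = 91.7431. B = V − Δ·S = 91.7431.
(2,1): S=96.7708. Δ = (V_up−V_dn)/(S_up−S_dn) = (0.0000−100.0000)/(128.7052−65.8041) = -1.5898. V = [p*·0.0000 + (1−p*)·100.0000]/1.09 = 33.8744. B = V − Δ·S = 187.7205.
(2,2): S=189.2723. Δ = (V_up−V_dn)/(S_up−S_dn) = (0.0000−0.0000)/(251.7322−128.7052) = 0.0000. V = [p*·0.0000 + (1−p*)·0.0000]/1.09 = 0.0000. B = V − Δ·S = 0.0000.
(1,0): S=72.7600. Δ = (V_up−V_dn)/(S_up−S_dn) = (33.8744−91.7431)/(96.7708−49.4768) = -1.2236. V = [p*·33.8744 + (1−p*)·91.7431]/1.09 = 50.6801. B = V − Δ·S = 139.7089.
(1,1): S=142.3100. Δ = (V_up−V_dn)/(S_up−S_dn) = (0.0000−33.8744)/(189.2723−96.7708) = -0.3662. V = [p*·0.0000 + (1−p*)·33.8744]/1.09 = 11.4747. B = V − Δ·S = 63.5892.
(0,0): S=107.0000. Δ = (V_up−V_dn)/(S_up−S_dn) = (11.4747−50.6801)/(142.3100−72.7600) = -0.5637. V = [p*·11.4747 + (1−p*)·50.6801]/1.09 = 23.8079. B = V − Δ·S = 84.1238.
The time-0 hedge costs 23.8079, which is the no-arbitrage price.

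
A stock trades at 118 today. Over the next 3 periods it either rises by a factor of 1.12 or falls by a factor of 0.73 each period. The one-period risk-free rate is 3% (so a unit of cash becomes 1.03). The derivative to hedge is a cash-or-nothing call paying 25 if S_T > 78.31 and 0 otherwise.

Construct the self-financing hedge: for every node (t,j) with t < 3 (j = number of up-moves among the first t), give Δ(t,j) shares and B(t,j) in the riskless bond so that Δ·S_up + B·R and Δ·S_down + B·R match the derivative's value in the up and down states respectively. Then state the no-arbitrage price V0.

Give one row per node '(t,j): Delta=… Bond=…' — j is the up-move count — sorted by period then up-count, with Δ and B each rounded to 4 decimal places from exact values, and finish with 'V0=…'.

The replicating-portfolio and risk-neutral prices coincide; use p* = (1.03−0.73)/(1.12−0.73) = 0.7692 for the latter.
Terminal values V(3,·): V(3,0)=0.0000, V(3,1)=0.0000, V(3,2)=25.0000, V(3,3)=25.0000
Node (2,0) S=62.8822: V=(p*·0.0000+(1−p*)·0.0000)/1.03=0.0000; Δ=(0.0000−0.0000)/(70.4281−45.9040)=0.0000; B=V−Δ·S=0.0000
Node (2,1) S=96.4768: V=(p*·25.0000+(1−p*)·0.0000)/1.03=18.6706; Δ=(25.0000−0.0000)/(108.0540−70.4281)=0.6644; B=V−Δ·S=-45.4319
Node (2,2) S=148.0192: V=(p*·25.0000+(1−p*)·25.0000)/1.03=24.2718; Δ=(25.0000−25.0000)/(165.7815−108.0540)=0.0000; B=V−Δ·S=24.2718
Node (1,0) S=86.1400: V=(p*·18.6706+(1−p*)·0.0000)/1.03=13.9437; Δ=(18.6706−0.0000)/(96.4768−62.8822)=0.5558; B=V−Δ·S=-33.9297
Node (1,1) S=132.1600: V=(p*·24.2718+(1−p*)·18.6706)/1.03=22.3100; Δ=(24.2718−18.6706)/(148.0192−96.4768)=0.1087; B=V−Δ·S=7.9479
Node (0,0) S=118.0000: V=(p*·22.3100+(1−p*)·13.9437)/1.03=19.7857; Δ=(22.3100−13.9437)/(132.1600−86.1400)=0.1818; B=V−Δ·S=-1.6662
The time-0 hedge costs 19.7857, which is the no-arbitrage price.

(0,0): Delta=0.1818 Bond=-1.6662
(1,0): Delta=0.5558 Bond=-33.9297
(1,1): Delta=0.1087 Bond=7.9479
(2,0): Delta=0.0000 Bond=0.0000
(2,1): Delta=0.6644 Bond=-45.4319
(2,2): Delta=0.0000 Bond=24.2718
V0=19.7857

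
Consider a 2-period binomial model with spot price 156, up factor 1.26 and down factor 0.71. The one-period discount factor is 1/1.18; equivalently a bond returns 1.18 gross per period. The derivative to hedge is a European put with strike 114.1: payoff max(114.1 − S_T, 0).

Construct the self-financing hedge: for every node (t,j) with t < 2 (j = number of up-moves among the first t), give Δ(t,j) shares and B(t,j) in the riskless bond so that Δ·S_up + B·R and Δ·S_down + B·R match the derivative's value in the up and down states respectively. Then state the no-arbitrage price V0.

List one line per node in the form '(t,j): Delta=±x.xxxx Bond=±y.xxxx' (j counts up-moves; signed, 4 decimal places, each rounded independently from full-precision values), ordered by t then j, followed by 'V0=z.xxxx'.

No-arbitrage ⇒ martingale measure with p* = (R−d)/(u−d) = 0.8545.
At expiry t=2: V(2,0)=35.4604, V(2,1)=0.0000, V(2,2)=0.0000
(1,0): S=110.7600. Δ = (V_up−V_dn)/(S_up−S_dn) = (0.0000−35.4604)/(139.5576−78.6396) = -0.5821. V = [p*·0.0000 + (1−p*)·35.4604]/1.18 = 4.3711. B = V − Δ·S = 68.8445.
(1,1): S=196.5600. Δ = (V_up−V_dn)/(S_up−S_dn) = (0.0000−0.0000)/(247.6656−139.5576) = 0.0000. V = [p*·0.0000 + (1−p*)·0.0000]/1.18 = 0.0000. B = V − Δ·S = 0.0000.
(0,0): S=156.0000. Δ = (V_up−V_dn)/(S_up−S_dn) = (0.0000−4.3711)/(196.5600−110.7600) = -0.0509. V = [p*·0.0000 + (1−p*)·4.3711]/1.18 = 0.5388. B = V − Δ·S = 8.4862.
The time-0 hedge costs 0.5388, which is the no-arbitrage price.

(0,0): Delta=-0.0509 Bond=8.4862
(1,0): Delta=-0.5821 Bond=68.8445
(1,1): Delta=0.0000 Bond=0.0000
V0=0.5388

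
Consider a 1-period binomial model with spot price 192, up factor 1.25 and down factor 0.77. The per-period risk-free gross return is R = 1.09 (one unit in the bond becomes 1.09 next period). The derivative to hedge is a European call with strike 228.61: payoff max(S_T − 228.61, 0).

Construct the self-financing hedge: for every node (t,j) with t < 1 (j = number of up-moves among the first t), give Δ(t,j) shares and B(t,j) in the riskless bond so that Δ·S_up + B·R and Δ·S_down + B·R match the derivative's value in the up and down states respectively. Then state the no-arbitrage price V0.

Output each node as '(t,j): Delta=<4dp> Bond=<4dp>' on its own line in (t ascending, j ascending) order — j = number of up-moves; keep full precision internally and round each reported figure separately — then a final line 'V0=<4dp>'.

(0,0): Delta=0.1236 Bond=-16.7628
V0=6.9664

Risk-neutral probability p* = (R−d)/(u−d) = (1.09−0.77)/(1.25−0.77) = 0.6667.
Terminal values V(1,·): V(1,0)=0.0000, V(1,1)=11.3900
(0,0): S=192.0000. Δ = (V_up−V_dn)/(S_up−S_dn) = (11.3900−0.0000)/(240.0000−147.8400) = 0.1236. V = [p*·11.3900 + (1−p*)·0.0000]/1.09 = 6.9664. B = V − Δ·S = -16.7628.
Self-financing check: at every node Δ·S+B equals the discounted successor values.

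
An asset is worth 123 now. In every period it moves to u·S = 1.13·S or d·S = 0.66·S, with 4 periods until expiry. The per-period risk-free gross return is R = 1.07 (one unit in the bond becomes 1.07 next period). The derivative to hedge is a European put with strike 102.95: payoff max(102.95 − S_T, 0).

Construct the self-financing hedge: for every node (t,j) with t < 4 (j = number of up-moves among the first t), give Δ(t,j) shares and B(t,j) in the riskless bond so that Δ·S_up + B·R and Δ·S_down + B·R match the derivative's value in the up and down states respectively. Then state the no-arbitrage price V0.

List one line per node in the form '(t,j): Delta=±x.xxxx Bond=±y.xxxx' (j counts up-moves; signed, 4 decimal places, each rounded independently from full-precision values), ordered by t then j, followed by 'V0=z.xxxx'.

(0,0): Delta=-0.1597 Bond=21.9741
(1,0): Delta=-0.7529 Bond=71.6648
(1,1): Delta=-0.1090 Bond=16.4655
(2,0): Delta=-1.0000 Bond=89.9205
(2,1): Delta=-0.7318 Bond=74.7439
(2,2): Delta=-0.0558 Bond=9.2582
(3,0): Delta=-1.0000 Bond=96.2150
(3,1): Delta=-1.0000 Bond=96.2150
(3,2): Delta=-0.7089 Bond=77.5995
(3,3): Delta=0.0000 Bond=0.0000
V0=2.3254

Since d<R<u, set p* = (R−d)/(u−d) = 0.8723; price each node as the discounted p*-expectation of its children.
Terminal values V(4,·): V(4,0)=79.6111, V(4,1)=62.9909, V(4,2)=34.5352, V(4,3)=0.0000, V(4,4)=0.0000
Node (3,0) S=35.3620: V=(p*·62.9909+(1−p*)·79.6111)/1.07=60.8529; Δ=(62.9909−79.6111)/(39.9591−23.3389)=-1.0000; B=V−Δ·S=96.2150
Node (3,1) S=60.5440: V=(p*·34.5352+(1−p*)·62.9909)/1.07=35.6709; Δ=(34.5352−62.9909)/(68.4148−39.9591)=-1.0000; B=V−Δ·S=96.2150
Node (3,2) S=103.6587: V=(p*·0.0000+(1−p*)·34.5352)/1.07=4.1203; Δ=(0.0000−34.5352)/(117.1344−68.4148)=-0.7089; B=V−Δ·S=77.5995
Node (3,3) S=177.4763: V=(p*·0.0000+(1−p*)·0.0000)/1.07=0.0000; Δ=(0.0000−0.0000)/(200.5483−117.1344)=0.0000; B=V−Δ·S=0.0000
Node (2,0) S=53.5788: V=(p*·35.6709+(1−p*)·60.8529)/1.07=36.3417; Δ=(35.6709−60.8529)/(60.5440−35.3620)=-1.0000; B=V−Δ·S=89.9205
Node (2,1) S=91.7334: V=(p*·4.1203+(1−p*)·35.6709)/1.07=7.6150; Δ=(4.1203−35.6709)/(103.6587−60.5440)=-0.7318; B=V−Δ·S=74.7439
Node (2,2) S=157.0587: V=(p*·0.0000+(1−p*)·4.1203)/1.07=0.4916; Δ=(0.0000−4.1203)/(177.4763−103.6587)=-0.0558; B=V−Δ·S=9.2582
Node (1,0) S=81.1800: V=(p*·7.6150+(1−p*)·36.3417)/1.07=10.5442; Δ=(7.6150−36.3417)/(91.7334−53.5788)=-0.7529; B=V−Δ·S=71.6648
Node (1,1) S=138.9900: V=(p*·0.4916+(1−p*)·7.6150)/1.07=1.3093; Δ=(0.4916−7.6150)/(157.0587−91.7334)=-0.1090; B=V−Δ·S=16.4655
Node (0,0) S=123.0000: V=(p*·1.3093+(1−p*)·10.5442)/1.07=2.3254; Δ=(1.3093−10.5442)/(138.9900−81.1800)=-0.1597; B=V−Δ·S=21.9741
Check: Δ(0,0)·S0 + B(0,0) = 2.3254 = V0.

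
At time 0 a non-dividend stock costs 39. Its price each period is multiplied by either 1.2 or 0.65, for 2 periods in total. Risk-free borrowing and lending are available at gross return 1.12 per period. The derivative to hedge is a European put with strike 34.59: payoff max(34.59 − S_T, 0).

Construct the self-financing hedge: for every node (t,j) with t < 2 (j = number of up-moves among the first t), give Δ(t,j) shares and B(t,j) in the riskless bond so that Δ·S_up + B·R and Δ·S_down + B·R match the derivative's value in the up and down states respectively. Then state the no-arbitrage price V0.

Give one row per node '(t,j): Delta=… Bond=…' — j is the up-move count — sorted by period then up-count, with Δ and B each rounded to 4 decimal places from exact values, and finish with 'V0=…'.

Since d<R<u, set p* = (R−d)/(u−d) = 0.8545; price each node as the discounted p*-expectation of its children.
Payoff layer (t=2): V(2,0)=18.1125, V(2,1)=4.1700, V(2,2)=0.0000
(1,0): S=25.3500. Δ = (V_up−V_dn)/(S_up−S_dn) = (4.1700−18.1125)/(30.4200−16.4775) = -1.0000. V = [p*·4.1700 + (1−p*)·18.1125]/1.12 = 5.5339. B = V − Δ·S = 30.8839.
(1,1): S=46.8000. Δ = (V_up−V_dn)/(S_up−S_dn) = (0.0000−4.1700)/(56.1600−30.4200) = -0.1620. V = [p*·0.0000 + (1−p*)·4.1700]/1.12 = 0.5416. B = V − Δ·S = 8.1234.
(0,0): S=39.0000. Δ = (V_up−V_dn)/(S_up−S_dn) = (0.5416−5.5339)/(46.8000−25.3500) = -0.2327. V = [p*·0.5416 + (1−p*)·5.5339]/1.12 = 1.1319. B = V − Δ·S = 10.2089.
Each (Δ,B) replicates both successor values, so the strategy is self-financing and V0 is arbitrage-free.

(0,0): Delta=-0.2327 Bond=10.2089
(1,0): Delta=-1.0000 Bond=30.8839
(1,1): Delta=-0.1620 Bond=8.1234
V0=1.1319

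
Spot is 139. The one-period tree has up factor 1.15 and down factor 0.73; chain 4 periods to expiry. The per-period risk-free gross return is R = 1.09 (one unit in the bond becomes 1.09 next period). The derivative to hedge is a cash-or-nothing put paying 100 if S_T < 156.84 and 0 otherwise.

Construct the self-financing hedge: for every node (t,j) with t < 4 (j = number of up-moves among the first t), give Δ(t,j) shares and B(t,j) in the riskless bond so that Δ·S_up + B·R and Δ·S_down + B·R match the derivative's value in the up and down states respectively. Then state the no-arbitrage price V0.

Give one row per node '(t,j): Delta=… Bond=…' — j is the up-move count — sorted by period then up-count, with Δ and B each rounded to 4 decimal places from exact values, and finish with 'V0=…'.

(0,0): Delta=-0.8329 Bond=148.3828
(1,0): Delta=0.0000 Bond=77.2183
(1,1): Delta=-0.9211 Bond=175.8237
(2,0): Delta=0.0000 Bond=84.1680
(2,1): Delta=0.0000 Bond=84.1680
(2,2): Delta=-1.0185 Bond=209.5611
(3,0): Delta=0.0000 Bond=91.7431
(3,1): Delta=0.0000 Bond=91.7431
(3,2): Delta=0.0000 Bond=91.7431
(3,3): Delta=-1.1263 Bond=251.2014
V0=32.6035

The replicating-portfolio and risk-neutral prices coincide; use p* = (1.09−0.73)/(1.15−0.73) = 0.8571 for the latter.
At expiry t=4: V(4,0)=100.0000, V(4,1)=100.0000, V(4,2)=100.0000, V(4,3)=100.0000, V(4,4)=0.0000
(3,0): S=54.0734. Δ = (V_up−V_dn)/(S_up−S_dn) = (100.0000−100.0000)/(62.1844−39.4736) = 0.0000. V = [p*·100.0000 + (1−p*)·100.0000]/1.09 = 91.7431. B = V − Δ·S = 91.7431.
(3,1): S=85.1841. Δ = (V_up−V_dn)/(S_up−S_dn) = (100.0000−100.0000)/(97.9617−62.1844) = 0.0000. V = [p*·100.0000 + (1−p*)·100.0000]/1.09 = 91.7431. B = V − Δ·S = 91.7431.
(3,2): S=134.1941. Δ = (V_up−V_dn)/(S_up−S_dn) = (100.0000−100.0000)/(154.3232−97.9617) = 0.0000. V = [p*·100.0000 + (1−p*)·100.0000]/1.09 = 91.7431. B = V − Δ·S = 91.7431.
(3,3): S=211.4016. Δ = (V_up−V_dn)/(S_up−S_dn) = (0.0000−100.0000)/(243.1119−154.3232) = -1.1263. V = [p*·0.0000 + (1−p*)·100.0000]/1.09 = 13.1062. B = V − Δ·S = 251.2014.
(2,0): S=74.0731. Δ = (V_up−V_dn)/(S_up−S_dn) = (91.7431−91.7431)/(85.1841−54.0734) = 0.0000. V = [p*·91.7431 + (1−p*)·91.7431]/1.09 = 84.1680. B = V − Δ·S = 84.1680.
(2,1): S=116.6905. Δ = (V_up−V_dn)/(S_up−S_dn) = (91.7431−91.7431)/(134.1941−85.1841) = 0.0000. V = [p*·91.7431 + (1−p*)·91.7431]/1.09 = 84.1680. B = V − Δ·S = 84.1680.
(2,2): S=183.8275. Δ = (V_up−V_dn)/(S_up−S_dn) = (13.1062−91.7431)/(211.4016−134.1941) = -1.0185. V = [p*·13.1062 + (1−p*)·91.7431]/1.09 = 22.3303. B = V − Δ·S = 209.5611.
(1,0): S=101.4700. Δ = (V_up−V_dn)/(S_up−S_dn) = (84.1680−84.1680)/(116.6905−74.0731) = 0.0000. V = [p*·84.1680 + (1−p*)·84.1680]/1.09 = 77.2183. B = V − Δ·S = 77.2183.
(1,1): S=159.8500. Δ = (V_up−V_dn)/(S_up−S_dn) = (22.3303−84.1680)/(183.8275−116.6905) = -0.9211. V = [p*·22.3303 + (1−p*)·84.1680]/1.09 = 28.5911. B = V − Δ·S = 175.8237.
(0,0): S=139.0000. Δ = (V_up−V_dn)/(S_up−S_dn) = (28.5911−77.2183)/(159.8500−101.4700) = -0.8329. V = [p*·28.5911 + (1−p*)·77.2183]/1.09 = 32.6035. B = V − Δ·S = 148.3828.
The time-0 hedge costs 32.6035, which is the no-arbitrage price.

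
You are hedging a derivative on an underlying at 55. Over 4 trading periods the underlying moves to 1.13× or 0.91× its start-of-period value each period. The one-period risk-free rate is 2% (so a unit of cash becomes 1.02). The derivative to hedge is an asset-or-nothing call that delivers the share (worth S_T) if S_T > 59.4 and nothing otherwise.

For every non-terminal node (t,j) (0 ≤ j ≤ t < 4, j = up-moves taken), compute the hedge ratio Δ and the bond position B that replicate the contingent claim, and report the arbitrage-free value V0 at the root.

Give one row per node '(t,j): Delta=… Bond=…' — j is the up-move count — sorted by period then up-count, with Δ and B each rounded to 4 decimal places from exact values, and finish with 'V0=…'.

Under the risk-neutral measure, an up-move has probability p* = (R−d)/(u−d) = 0.5000 and values discount at R = 1.02.
Payoff layer (t=4): V(4,0)=0.0000, V(4,1)=0.0000, V(4,2)=0.0000, V(4,3)=72.2170, V(4,4)=89.6760
  t=3,j=0: stock 41.4464 → up 46.8344 (V=0.0000), down 37.7162 (V=0.0000). Price 0.0000; hedge Δ=0.0000, bond B=0.0000.
  t=3,j=1: stock 51.4664 → up 58.1570 (V=0.0000), down 46.8344 (V=0.0000). Price 0.0000; hedge Δ=0.0000, bond B=0.0000.
  t=3,j=2: stock 63.9088 → up 72.2170 (V=72.2170), down 58.1570 (V=0.0000). Price 35.4005; hedge Δ=5.1364, bond B=-292.8586.
  t=3,j=3: stock 79.3593 → up 89.6760 (V=89.6760), down 72.2170 (V=72.2170). Price 79.3593; hedge Δ=1.0000, bond B=0.0000.
  t=2,j=0: stock 45.5455 → up 51.4664 (V=0.0000), down 41.4464 (V=0.0000). Price 0.0000; hedge Δ=0.0000, bond B=0.0000.
  t=2,j=1: stock 56.5565 → up 63.9088 (V=35.4005), down 51.4664 (V=0.0000). Price 17.3532; hedge Δ=2.8451, bond B=-143.5581.
  t=2,j=2: stock 70.2295 → up 79.3593 (V=79.3593), down 63.9088 (V=35.4005). Price 56.2548; hedge Δ=2.8451, bond B=-143.5581.
  t=1,j=0: stock 50.0500 → up 56.5565 (V=17.3532), down 45.5455 (V=0.0000). Price 8.5065; hedge Δ=1.5760, bond B=-70.3716.
  t=1,j=1: stock 62.1500 → up 70.2295 (V=56.2548), down 56.5565 (V=17.3532). Price 36.0824; hedge Δ=2.8451, bond B=-140.7433.
  t=0,j=0: stock 55.0000 → up 62.1500 (V=36.0824), down 50.0500 (V=8.5065). Price 21.8573; hedge Δ=2.2790, bond B=-103.4877.
Root portfolio cost Δ·55+B reproduces V0=21.8573.

(0,0): Delta=2.2790 Bond=-103.4877
(1,0): Delta=1.5760 Bond=-70.3716
(1,1): Delta=2.8451 Bond=-140.7433
(2,0): Delta=0.0000 Bond=0.0000
(2,1): Delta=2.8451 Bond=-143.5581
(2,2): Delta=2.8451 Bond=-143.5581
(3,0): Delta=0.0000 Bond=0.0000
(3,1): Delta=0.0000 Bond=0.0000
(3,2): Delta=5.1364 Bond=-292.8586
(3,3): Delta=1.0000 Bond=0.0000
V0=21.8573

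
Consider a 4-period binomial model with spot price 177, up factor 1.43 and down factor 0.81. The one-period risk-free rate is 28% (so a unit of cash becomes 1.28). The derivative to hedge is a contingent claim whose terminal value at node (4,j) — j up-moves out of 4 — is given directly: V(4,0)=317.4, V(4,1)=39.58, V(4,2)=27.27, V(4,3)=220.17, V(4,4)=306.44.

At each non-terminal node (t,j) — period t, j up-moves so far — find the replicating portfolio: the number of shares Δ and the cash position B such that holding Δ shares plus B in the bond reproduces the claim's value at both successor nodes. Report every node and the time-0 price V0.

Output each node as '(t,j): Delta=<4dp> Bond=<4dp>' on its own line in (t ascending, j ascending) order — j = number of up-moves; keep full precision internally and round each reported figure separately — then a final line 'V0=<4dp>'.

(0,0): Delta=0.4887 Bond=-11.1317
(1,0): Delta=0.6185 Bond=-32.8596
(1,1): Delta=0.4652 Bond=-8.3088
(2,0): Delta=-0.8306 Bond=126.2198
(2,1): Delta=0.8805 Bond=-95.7667
(2,2): Delta=0.3902 Bond=16.5343
(3,0): Delta=-4.7637 Bond=531.5300
(3,1): Delta=-0.1196 Bond=43.4863
(3,2): Delta=1.0612 Bond=-175.5817
(3,3): Delta=0.2688 Bond=83.9550
V0=75.3653

Under the risk-neutral measure, an up-move has probability p* = (R−d)/(u−d) = 0.7581 and values discount at R = 1.28.
Terminal values V(4,·): V(4,0)=317.4000, V(4,1)=39.5800, V(4,2)=27.2700, V(4,3)=220.1700, V(4,4)=306.4400
(3,0): S=94.0651. Δ = (V_up−V_dn)/(S_up−S_dn) = (39.5800−317.4000)/(134.5130−76.1927) = -4.7637. V = [p*·39.5800 + (1−p*)·317.4000]/1.28 = 83.4332. B = V − Δ·S = 531.5300.
(3,1): S=166.0655. Δ = (V_up−V_dn)/(S_up−S_dn) = (27.2700−39.5800)/(237.4736−134.5130) = -0.1196. V = [p*·27.2700 + (1−p*)·39.5800]/1.28 = 23.6314. B = V − Δ·S = 43.4863.
(3,2): S=293.1773. Δ = (V_up−V_dn)/(S_up−S_dn) = (220.1700−27.2700)/(419.2436−237.4736) = 1.0612. V = [p*·220.1700 + (1−p*)·27.2700]/1.28 = 135.5474. B = V − Δ·S = -175.5817.
(3,3): S=517.5846. Δ = (V_up−V_dn)/(S_up−S_dn) = (306.4400−220.1700)/(740.1460−419.2436) = 0.2688. V = [p*·306.4400 + (1−p*)·220.1700]/1.28 = 223.1002. B = V − Δ·S = 83.9550.
(2,0): S=116.1297. Δ = (V_up−V_dn)/(S_up−S_dn) = (23.6314−83.4332)/(166.0655−94.0651) = -0.8306. V = [p*·23.6314 + (1−p*)·83.4332]/1.28 = 29.7653. B = V − Δ·S = 126.2198.
(2,1): S=205.0191. Δ = (V_up−V_dn)/(S_up−S_dn) = (135.5474−23.6314)/(293.1773−166.0655) = 0.8805. V = [p*·135.5474 + (1−p*)·23.6314]/1.28 = 84.7429. B = V − Δ·S = -95.7667.
(2,2): S=361.9473. Δ = (V_up−V_dn)/(S_up−S_dn) = (223.1002−135.5474)/(517.5846−293.1773) = 0.3902. V = [p*·223.1002 + (1−p*)·135.5474]/1.28 = 157.7485. B = V − Δ·S = 16.5343.
(1,0): S=143.3700. Δ = (V_up−V_dn)/(S_up−S_dn) = (84.7429−29.7653)/(205.0191−116.1297) = 0.6185. V = [p*·84.7429 + (1−p*)·29.7653]/1.28 = 55.8140. B = V − Δ·S = -32.8596.
(1,1): S=253.1100. Δ = (V_up−V_dn)/(S_up−S_dn) = (157.7485−84.7429)/(361.9473−205.0191) = 0.4652. V = [p*·157.7485 + (1−p*)·84.7429]/1.28 = 109.4421. B = V − Δ·S = -8.3088.
(0,0): S=177.0000. Δ = (V_up−V_dn)/(S_up−S_dn) = (109.4421−55.8140)/(253.1100−143.3700) = 0.4887. V = [p*·109.4421 + (1−p*)·55.8140]/1.28 = 75.3653. B = V − Δ·S = -11.1317.
Check: Δ(0,0)·S0 + B(0,0) = 75.3653 = V0.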